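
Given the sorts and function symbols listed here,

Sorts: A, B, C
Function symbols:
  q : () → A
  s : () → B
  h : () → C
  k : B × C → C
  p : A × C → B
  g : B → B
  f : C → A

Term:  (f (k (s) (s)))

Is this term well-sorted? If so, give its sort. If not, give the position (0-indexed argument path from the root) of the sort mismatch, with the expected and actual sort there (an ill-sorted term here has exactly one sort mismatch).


    (s) : B
    (s) : B
  (k (s) (s)) : ✗ arg 1 at [0, 1] has sort B, expected C

ill-sorted at position [0, 1]: expected C, got B


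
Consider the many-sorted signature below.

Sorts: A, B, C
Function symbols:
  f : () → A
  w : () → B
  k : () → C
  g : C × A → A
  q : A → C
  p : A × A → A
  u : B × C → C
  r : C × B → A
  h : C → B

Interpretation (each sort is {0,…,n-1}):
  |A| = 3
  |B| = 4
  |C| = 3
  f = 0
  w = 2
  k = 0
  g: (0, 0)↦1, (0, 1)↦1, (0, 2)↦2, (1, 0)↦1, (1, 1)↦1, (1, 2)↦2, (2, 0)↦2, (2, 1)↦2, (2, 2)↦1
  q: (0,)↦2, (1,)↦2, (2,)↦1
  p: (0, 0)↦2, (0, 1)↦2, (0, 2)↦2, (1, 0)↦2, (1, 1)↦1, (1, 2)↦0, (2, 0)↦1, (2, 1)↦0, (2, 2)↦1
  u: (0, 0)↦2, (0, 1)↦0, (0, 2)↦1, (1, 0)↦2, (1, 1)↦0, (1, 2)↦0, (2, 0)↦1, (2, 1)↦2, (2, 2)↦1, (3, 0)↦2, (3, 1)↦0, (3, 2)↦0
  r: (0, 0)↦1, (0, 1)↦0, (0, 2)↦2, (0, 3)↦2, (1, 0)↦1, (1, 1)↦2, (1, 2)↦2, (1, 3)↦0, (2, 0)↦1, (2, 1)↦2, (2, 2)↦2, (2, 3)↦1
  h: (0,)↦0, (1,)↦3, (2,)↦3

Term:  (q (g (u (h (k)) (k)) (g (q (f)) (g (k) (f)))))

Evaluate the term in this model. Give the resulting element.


value = 2

  k = 0
  (h (k)) = h(0,) = 0
  k = 0
  (u (h (k)) (k)) = u(0, 0) = 2
  f = 0
  (q (f)) = q(0,) = 2
  k = 0
  f = 0
  (g (k) (f)) = g(0, 0) = 1
  (g (q (f)) (g (k) (f))) = g(2, 1) = 2
  (g (u (h (k)) (k)) (g (q (f)) (g (k) (f)))) = g(2, 2) = 1
  (q (g (u (h (k)) (k)) (g (q (f)) (g (k) (f))))) = q(1,) = 2


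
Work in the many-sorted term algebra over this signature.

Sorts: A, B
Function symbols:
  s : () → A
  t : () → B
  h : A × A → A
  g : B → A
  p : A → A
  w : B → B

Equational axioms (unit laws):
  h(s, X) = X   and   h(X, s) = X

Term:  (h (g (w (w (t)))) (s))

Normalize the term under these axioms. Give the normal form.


normal form = (g (w (w (t))))

1. (h (g (w (w (t)))) (s))  →  (g (w (w (t))))


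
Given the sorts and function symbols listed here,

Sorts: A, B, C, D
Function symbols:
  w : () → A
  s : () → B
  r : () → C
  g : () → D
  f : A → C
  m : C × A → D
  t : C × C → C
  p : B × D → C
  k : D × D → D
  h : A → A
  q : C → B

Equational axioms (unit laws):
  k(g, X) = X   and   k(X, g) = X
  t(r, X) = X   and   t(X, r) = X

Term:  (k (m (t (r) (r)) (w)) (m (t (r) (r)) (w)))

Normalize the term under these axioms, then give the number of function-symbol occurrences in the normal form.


1. (k (m (t (r) (r)) (w)) (m (t (r) (r)) (w)))  →  (k (m (r) (w)) (m (t (r) (r)) (w)))
2. (k (m (r) (w)) (m (t (r) (r)) (w)))  →  (k (m (r) (w)) (m (r) (w)))
normal form: (k (m (r) (w)) (m (r) (w)))

size = 7


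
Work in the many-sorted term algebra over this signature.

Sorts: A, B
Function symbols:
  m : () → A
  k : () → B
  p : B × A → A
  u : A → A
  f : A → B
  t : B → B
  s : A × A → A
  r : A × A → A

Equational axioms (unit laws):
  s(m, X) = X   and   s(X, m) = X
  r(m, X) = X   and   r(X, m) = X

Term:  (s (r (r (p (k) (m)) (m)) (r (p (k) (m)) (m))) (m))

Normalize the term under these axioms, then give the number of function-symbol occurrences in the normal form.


1. (s (r (r (p (k) (m)) (m)) (r (p (k) (m)) (m))) (m))  →  (r (r (p (k) (m)) (m)) (r (p (k) (m)) (m)))
2. (r (r (p (k) (m)) (m)) (r (p (k) (m)) (m)))  →  (r (p (k) (m)) (r (p (k) (m)) (m)))
3. (r (p (k) (m)) (r (p (k) (m)) (m)))  →  (r (p (k) (m)) (p (k) (m)))
normal form: (r (p (k) (m)) (p (k) (m)))

size = 7


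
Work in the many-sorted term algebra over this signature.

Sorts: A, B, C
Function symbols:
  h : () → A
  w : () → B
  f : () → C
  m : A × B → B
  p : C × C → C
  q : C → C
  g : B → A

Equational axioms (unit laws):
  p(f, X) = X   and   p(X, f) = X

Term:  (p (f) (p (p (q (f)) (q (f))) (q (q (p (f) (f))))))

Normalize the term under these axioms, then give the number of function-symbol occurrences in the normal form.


1. (p (f) (p (p (q (f)) (q (f))) (q (q (p (f) (f))))))  →  (p (p (q (f)) (q (f))) (q (q (p (f) (f)))))
2. (p (p (q (f)) (q (f))) (q (q (p (f) (f)))))  →  (p (p (q (f)) (q (f))) (q (q (f))))
normal form: (p (p (q (f)) (q (f))) (q (q (f))))

size = 9


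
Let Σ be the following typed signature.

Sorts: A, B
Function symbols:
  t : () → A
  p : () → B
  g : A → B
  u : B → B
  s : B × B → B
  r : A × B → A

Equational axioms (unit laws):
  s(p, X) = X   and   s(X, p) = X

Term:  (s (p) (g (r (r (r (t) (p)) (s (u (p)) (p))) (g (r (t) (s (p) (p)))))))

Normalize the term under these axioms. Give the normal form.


1. (s (p) (g (r (r (r (t) (p)) (s (u (p)) (p))) (g (r (t) (s (p) (p)))))))  →  (g (r (r (r (t) (p)) (s (u (p)) (p))) (g (r (t) (s (p) (p))))))
2. (g (r (r (r (t) (p)) (s (u (p)) (p))) (g (r (t) (s (p) (p))))))  →  (g (r (r (r (t) (p)) (u (p))) (g (r (t) (s (p) (p))))))
3. (g (r (r (r (t) (p)) (u (p))) (g (r (t) (s (p) (p))))))  →  (g (r (r (r (t) (p)) (u (p))) (g (r (t) (p)))))

normal form = (g (r (r (r (t) (p)) (u (p))) (g (r (t) (p)))))


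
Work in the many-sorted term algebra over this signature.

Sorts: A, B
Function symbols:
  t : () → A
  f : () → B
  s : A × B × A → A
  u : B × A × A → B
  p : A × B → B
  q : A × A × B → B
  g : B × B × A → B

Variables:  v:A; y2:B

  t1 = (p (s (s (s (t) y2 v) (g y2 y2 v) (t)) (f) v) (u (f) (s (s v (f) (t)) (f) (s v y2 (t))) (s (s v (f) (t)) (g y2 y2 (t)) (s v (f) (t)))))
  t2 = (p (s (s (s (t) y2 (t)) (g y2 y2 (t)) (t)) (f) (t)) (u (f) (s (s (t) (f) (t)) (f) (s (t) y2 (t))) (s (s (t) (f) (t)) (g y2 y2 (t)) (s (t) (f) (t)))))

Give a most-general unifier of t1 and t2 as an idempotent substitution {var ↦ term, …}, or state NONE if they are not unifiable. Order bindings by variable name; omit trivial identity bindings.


{v ↦ (t)}


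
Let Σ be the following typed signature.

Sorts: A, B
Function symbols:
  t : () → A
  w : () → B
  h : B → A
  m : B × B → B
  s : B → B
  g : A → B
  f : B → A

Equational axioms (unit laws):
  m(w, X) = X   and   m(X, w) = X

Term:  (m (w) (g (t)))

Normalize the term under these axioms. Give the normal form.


normal form = (g (t))

1. (m (w) (g (t)))  →  (g (t))


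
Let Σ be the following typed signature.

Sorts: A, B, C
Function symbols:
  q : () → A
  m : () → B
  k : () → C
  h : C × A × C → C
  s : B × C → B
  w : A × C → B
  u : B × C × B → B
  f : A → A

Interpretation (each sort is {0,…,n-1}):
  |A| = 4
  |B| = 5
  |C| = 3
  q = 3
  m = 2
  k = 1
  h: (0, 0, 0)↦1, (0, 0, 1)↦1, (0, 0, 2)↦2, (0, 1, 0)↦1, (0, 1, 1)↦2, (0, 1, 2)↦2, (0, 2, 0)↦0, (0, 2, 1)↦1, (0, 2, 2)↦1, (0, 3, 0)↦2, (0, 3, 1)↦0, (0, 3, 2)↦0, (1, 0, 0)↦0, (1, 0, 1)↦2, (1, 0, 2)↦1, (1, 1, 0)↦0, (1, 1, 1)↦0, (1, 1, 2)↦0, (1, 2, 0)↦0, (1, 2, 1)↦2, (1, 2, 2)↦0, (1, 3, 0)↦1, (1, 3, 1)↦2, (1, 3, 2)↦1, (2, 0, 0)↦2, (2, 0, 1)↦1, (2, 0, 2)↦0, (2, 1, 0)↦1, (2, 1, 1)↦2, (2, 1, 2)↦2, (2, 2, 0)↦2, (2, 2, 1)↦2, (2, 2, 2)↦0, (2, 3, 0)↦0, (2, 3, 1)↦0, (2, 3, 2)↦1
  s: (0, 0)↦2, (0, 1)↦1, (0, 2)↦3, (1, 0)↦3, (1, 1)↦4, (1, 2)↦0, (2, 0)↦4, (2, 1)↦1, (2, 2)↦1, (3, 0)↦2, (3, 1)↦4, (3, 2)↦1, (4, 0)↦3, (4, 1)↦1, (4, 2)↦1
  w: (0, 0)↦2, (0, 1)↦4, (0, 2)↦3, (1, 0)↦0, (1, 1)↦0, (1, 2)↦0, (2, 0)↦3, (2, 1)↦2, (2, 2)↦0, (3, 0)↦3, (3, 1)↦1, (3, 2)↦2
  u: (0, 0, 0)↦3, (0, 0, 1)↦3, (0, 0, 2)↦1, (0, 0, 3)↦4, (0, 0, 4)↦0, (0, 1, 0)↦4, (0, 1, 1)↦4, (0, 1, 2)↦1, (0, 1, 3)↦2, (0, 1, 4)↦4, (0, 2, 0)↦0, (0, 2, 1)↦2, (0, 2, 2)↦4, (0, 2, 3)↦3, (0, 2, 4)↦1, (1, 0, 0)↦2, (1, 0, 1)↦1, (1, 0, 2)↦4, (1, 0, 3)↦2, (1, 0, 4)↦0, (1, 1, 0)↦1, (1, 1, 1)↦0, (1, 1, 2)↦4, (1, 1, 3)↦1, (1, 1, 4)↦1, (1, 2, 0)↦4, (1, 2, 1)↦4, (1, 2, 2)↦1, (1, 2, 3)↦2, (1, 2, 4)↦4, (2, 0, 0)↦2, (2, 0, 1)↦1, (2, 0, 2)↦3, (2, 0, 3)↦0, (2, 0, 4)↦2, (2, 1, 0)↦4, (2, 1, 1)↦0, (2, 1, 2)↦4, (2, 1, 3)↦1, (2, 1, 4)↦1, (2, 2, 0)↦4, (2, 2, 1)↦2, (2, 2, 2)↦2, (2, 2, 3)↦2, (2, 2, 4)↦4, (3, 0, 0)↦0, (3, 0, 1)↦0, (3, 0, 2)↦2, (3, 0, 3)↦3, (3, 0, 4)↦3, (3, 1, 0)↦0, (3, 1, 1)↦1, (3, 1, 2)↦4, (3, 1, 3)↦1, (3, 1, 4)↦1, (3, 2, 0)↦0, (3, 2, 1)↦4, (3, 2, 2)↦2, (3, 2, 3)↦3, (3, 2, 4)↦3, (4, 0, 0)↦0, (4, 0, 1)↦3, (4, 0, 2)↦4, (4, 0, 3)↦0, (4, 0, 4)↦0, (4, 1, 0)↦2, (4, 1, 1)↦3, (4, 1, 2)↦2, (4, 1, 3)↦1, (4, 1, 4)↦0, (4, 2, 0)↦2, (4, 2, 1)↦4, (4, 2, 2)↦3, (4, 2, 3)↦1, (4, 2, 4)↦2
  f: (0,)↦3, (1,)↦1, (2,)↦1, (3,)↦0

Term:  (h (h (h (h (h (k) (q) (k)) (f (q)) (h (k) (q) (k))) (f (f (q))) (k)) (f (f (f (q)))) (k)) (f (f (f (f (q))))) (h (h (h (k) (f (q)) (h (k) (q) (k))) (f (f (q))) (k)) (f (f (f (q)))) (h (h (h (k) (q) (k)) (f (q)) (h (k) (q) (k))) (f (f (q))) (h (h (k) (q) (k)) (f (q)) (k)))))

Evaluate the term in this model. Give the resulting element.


value = 1

  k = 1
  q = 3
  k = 1
  (h (k) (q) (k)) = h(1, 3, 1) = 2
  q = 3
  (f (q)) = f(3,) = 0
  k = 1
  q = 3
  k = 1
  (h (k) (q) (k)) = h(1, 3, 1) = 2
  (h (h (k) (q) (k)) (f (q)) (h (k) (q) (k))) = h(2, 0, 2) = 0
  q = 3
  (f (q)) = f(3,) = 0
  (f (f (q))) = f(0,) = 3
  k = 1
  (h (h (h (k) (q) (k)) (f (q)) (h (k) (q) (k))) (f (f (q))) (k)) = h(0, 3, 1) = 0
  q = 3
  (f (q)) = f(3,) = 0
  (f (f (q))) = f(0,) = 3
  (f (f (f (q)))) = f(3,) = 0
  k = 1
  (h (h (h (h (k) (q) (k)) (f (q)) (h (k) (q) (k))) (f (f (q))) (k)) (f (f (f (q)))) (k)) = h(0, 0, 1) = 1
  q = 3
  (f (q)) = f(3,) = 0
  (f (f (q))) = f(0,) = 3
  (f (f (f (q)))) = f(3,) = 0
  (f (f (f (f (q))))) = f(0,) = 3
  k = 1
  q = 3
  (f (q)) = f(3,) = 0
  k = 1
  q = 3
  k = 1
  (h (k) (q) (k)) = h(1, 3, 1) = 2
  (h (k) (f (q)) (h (k) (q) (k))) = h(1, 0, 2) = 1
  q = 3
  (f (q)) = f(3,) = 0
  (f (f (q))) = f(0,) = 3
  k = 1
  (h (h (k) (f (q)) (h (k) (q) (k))) (f (f (q))) (k)) = h(1, 3, 1) = 2
  q = 3
  (f (q)) = f(3,) = 0
  (f (f (q))) = f(0,) = 3
  (f (f (f (q)))) = f(3,) = 0
  k = 1
  q = 3
  k = 1
  (h (k) (q) (k)) = h(1, 3, 1) = 2
  q = 3
  (f (q)) = f(3,) = 0
  k = 1
  q = 3
  k = 1
  (h (k) (q) (k)) = h(1, 3, 1) = 2
  (h (h (k) (q) (k)) (f (q)) (h (k) (q) (k))) = h(2, 0, 2) = 0
  q = 3
  (f (q)) = f(3,) = 0
  (f (f (q))) = f(0,) = 3
  k = 1
  q = 3
  k = 1
  (h (k) (q) (k)) = h(1, 3, 1) = 2
  q = 3
  (f (q)) = f(3,) = 0
  k = 1
  (h (h (k) (q) (k)) (f (q)) (k)) = h(2, 0, 1) = 1
  (h (h (h (k) (q) (k)) (f (q)) (h (k) (q) (k))) (f (f (q))) (h (h (k) (q) (k)) (f (q)) (k))) = h(0, 3, 1) = 0
  (h (h (h (k) (f (q)) (h (k) (q) (k))) (f (f (q))) (k)) (f (f (f (q)))) (h (h (h (k) (q) (k)) (f (q)) (h (k) (q) (k))) (f (f (q))) (h (h (k) (q) (k)) (f (q)) (k)))) = h(2, 0, 0) = 2
  (h (h (h (h (h (k) (q) (k)) (f (q)) (h (k) (q) (k))) (f (f (q))) (k)) (f (f (f (q)))) (k)) (f (f (f (f (q))))) (h (h (h (k) (f (q)) (h (k) (q) (k))) (f (f (q))) (k)) (f (f (f (q)))) (h (h (h (k) (q) (k)) (f (q)) (h (k) (q) (k))) (f (f (q))) (h (h (k) (q) (k)) (f (q)) (k))))) = h(1, 3, 2) = 1


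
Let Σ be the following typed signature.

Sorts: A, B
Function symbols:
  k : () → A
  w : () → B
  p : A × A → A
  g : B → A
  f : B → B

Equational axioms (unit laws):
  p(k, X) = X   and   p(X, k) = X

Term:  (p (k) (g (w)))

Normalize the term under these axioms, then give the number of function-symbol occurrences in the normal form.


size = 2

1. (p (k) (g (w)))  →  (g (w))
normal form: (g (w))


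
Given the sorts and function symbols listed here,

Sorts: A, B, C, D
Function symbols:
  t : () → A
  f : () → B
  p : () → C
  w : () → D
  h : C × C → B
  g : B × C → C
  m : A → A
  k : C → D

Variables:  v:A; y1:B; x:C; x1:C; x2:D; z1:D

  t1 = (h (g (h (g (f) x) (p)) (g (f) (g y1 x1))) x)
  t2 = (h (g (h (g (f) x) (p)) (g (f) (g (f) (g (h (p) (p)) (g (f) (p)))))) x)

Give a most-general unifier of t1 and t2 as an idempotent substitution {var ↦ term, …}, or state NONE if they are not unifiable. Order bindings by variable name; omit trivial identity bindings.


{x1 ↦ (g (h (p) (p)) (g (f) (p))), y1 ↦ (f)}


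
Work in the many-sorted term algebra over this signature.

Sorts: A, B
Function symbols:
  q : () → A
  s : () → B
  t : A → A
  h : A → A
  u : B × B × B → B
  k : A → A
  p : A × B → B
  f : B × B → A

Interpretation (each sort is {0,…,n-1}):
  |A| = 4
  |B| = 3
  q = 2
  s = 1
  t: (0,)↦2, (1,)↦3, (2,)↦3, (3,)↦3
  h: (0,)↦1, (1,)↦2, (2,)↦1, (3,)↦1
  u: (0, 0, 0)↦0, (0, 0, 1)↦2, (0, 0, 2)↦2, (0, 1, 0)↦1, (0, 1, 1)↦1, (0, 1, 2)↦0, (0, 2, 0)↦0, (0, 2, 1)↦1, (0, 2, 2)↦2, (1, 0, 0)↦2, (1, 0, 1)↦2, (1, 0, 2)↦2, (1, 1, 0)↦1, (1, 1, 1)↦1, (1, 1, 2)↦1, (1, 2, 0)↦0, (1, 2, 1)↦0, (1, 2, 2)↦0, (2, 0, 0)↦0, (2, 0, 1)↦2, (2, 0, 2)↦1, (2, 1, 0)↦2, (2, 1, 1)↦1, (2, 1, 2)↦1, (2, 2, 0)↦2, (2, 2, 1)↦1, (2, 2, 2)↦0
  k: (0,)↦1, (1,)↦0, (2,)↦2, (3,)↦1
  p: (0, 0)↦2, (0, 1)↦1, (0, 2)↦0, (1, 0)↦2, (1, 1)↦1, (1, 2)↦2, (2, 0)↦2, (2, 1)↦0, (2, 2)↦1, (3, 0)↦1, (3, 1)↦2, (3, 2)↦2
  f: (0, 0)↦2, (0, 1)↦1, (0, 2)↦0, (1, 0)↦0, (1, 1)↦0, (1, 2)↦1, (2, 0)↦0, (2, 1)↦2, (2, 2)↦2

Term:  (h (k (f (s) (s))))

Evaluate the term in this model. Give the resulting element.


  s = 1
  s = 1
  (f (s) (s)) = f(1, 1) = 0
  (k (f (s) (s))) = k(0,) = 1
  (h (k (f (s) (s)))) = h(1,) = 2

value = 2


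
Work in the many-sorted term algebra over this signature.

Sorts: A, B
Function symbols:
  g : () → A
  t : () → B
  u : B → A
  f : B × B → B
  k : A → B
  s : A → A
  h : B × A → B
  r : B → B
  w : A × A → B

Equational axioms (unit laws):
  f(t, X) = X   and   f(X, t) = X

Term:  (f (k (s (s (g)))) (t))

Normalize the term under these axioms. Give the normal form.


normal form = (k (s (s (g))))

1. (f (k (s (s (g)))) (t))  →  (k (s (s (g))))


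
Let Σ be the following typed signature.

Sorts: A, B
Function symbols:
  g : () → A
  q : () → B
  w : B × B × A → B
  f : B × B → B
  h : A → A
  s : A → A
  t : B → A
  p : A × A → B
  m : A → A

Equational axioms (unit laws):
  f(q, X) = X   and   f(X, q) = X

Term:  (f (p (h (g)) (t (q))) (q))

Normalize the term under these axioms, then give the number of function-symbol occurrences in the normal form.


size = 5

1. (f (p (h (g)) (t (q))) (q))  →  (p (h (g)) (t (q)))
normal form: (p (h (g)) (t (q)))


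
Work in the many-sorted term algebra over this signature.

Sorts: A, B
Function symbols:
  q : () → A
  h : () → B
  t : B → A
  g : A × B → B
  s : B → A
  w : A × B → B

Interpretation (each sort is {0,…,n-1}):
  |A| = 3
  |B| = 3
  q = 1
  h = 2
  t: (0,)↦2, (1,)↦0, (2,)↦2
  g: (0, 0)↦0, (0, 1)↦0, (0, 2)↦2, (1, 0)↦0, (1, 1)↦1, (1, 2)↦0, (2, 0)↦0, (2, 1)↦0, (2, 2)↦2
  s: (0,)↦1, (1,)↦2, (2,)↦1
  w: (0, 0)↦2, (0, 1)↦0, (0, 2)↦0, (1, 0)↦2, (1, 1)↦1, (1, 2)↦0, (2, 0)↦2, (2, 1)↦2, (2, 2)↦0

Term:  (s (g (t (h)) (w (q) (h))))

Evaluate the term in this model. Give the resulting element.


value = 1

  h = 2
  (t (h)) = t(2,) = 2
  q = 1
  h = 2
  (w (q) (h)) = w(1, 2) = 0
  (g (t (h)) (w (q) (h))) = g(2, 0) = 0
  (s (g (t (h)) (w (q) (h)))) = s(0,) = 1


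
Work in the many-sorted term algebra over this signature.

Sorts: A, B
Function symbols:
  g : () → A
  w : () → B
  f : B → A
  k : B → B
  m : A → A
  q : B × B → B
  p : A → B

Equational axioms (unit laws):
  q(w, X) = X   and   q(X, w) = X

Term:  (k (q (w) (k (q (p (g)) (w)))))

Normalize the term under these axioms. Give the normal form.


normal form = (k (k (p (g))))

1. (k (q (w) (k (q (p (g)) (w)))))  →  (k (k (q (p (g)) (w))))
2. (k (k (q (p (g)) (w))))  →  (k (k (p (g))))


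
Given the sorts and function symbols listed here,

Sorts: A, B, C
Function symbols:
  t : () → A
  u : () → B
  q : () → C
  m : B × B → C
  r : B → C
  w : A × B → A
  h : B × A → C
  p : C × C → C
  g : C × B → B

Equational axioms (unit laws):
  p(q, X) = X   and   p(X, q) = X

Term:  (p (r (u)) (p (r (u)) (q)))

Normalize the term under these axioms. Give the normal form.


normal form = (p (r (u)) (r (u)))

1. (p (r (u)) (p (r (u)) (q)))  →  (p (r (u)) (r (u)))


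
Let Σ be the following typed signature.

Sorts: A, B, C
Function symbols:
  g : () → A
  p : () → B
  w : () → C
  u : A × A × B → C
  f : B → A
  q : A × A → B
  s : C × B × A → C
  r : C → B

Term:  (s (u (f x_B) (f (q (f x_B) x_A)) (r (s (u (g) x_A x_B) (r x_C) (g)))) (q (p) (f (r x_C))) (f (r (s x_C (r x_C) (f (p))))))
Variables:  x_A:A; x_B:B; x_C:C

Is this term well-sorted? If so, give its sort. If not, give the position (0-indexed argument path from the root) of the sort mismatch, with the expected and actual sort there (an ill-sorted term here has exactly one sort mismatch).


      x_B : B
    (f x_B) : A
          x_B : B
        (f x_B) : A
        x_A : A
      (q (f x_B) x_A) : B
    (f (q (f x_B) x_A)) : A
          (g) : A
          x_A : A
          x_B : B
        (u (g) x_A x_B) : C
          x_C : C
        (r x_C) : B
        (g) : A
      (s (u (g) x_A x_B) (r x_C) (g)) : C
    (r (s (u (g) x_A x_B) (r x_C) (g))) : B
  (u (f x_B) (f (q (f x_B) x_A)) (r (s (u (g) x_A x_B) (r x_C) (g)))) : C
    (p) : B
        x_C : C
      (r x_C) : B
    (f (r x_C)) : A
  (q (p) (f (r x_C))) : ✗ arg 0 at [1, 0] has sort B, expected A
        x_C : C
          x_C : C
        (r x_C) : B
          (p) : B
        (f (p)) : A
      (s x_C (r x_C) (f (p))) : C
    (r (s x_C (r x_C) (f (p)))) : B
  (f (r (s x_C (r x_C) (f (p))))) : A

ill-sorted at position [1, 0]: expected A, got B


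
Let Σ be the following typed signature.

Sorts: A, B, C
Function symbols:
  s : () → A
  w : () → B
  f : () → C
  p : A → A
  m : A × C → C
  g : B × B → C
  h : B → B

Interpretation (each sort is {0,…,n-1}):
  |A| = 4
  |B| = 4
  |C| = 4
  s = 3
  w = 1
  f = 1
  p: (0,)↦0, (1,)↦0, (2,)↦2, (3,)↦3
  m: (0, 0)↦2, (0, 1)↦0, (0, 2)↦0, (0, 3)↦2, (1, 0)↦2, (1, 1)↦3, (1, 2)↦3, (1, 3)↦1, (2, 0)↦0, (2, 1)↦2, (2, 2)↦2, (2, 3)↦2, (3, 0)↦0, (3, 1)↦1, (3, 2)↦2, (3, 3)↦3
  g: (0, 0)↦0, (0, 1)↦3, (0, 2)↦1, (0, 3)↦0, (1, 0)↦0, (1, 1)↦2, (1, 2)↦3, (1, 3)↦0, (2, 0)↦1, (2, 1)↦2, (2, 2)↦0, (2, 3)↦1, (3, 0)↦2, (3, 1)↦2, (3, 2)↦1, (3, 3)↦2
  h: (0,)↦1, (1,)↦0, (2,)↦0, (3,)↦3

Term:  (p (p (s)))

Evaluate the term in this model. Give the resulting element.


  s = 3
  (p (s)) = p(3,) = 3
  (p (p (s))) = p(3,) = 3

value = 3


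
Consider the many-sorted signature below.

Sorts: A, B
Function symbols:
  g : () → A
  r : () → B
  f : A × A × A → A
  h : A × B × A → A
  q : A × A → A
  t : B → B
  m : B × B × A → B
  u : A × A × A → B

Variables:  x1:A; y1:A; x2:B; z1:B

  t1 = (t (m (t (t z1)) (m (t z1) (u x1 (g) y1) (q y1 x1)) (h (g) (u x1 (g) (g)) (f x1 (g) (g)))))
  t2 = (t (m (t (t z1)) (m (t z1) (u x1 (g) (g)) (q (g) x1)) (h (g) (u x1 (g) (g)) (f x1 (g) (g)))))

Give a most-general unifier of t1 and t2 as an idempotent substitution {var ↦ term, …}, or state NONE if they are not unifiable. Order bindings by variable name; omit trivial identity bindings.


{y1 ↦ (g)}


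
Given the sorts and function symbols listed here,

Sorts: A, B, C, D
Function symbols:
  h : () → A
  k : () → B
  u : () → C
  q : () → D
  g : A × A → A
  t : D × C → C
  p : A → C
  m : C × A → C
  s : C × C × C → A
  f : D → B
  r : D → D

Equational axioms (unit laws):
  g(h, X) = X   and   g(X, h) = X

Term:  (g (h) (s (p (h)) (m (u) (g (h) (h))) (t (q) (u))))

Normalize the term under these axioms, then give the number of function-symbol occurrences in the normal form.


1. (g (h) (s (p (h)) (m (u) (g (h) (h))) (t (q) (u))))  →  (s (p (h)) (m (u) (g (h) (h))) (t (q) (u)))
2. (s (p (h)) (m (u) (g (h) (h))) (t (q) (u)))  →  (s (p (h)) (m (u) (h)) (t (q) (u)))
normal form: (s (p (h)) (m (u) (h)) (t (q) (u)))

size = 9


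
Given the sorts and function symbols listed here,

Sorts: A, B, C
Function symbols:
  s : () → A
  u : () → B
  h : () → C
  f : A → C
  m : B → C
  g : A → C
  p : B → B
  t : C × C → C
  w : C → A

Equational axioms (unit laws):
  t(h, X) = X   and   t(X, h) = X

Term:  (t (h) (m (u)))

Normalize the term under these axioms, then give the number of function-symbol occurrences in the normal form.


1. (t (h) (m (u)))  →  (m (u))
normal form: (m (u))

size = 2


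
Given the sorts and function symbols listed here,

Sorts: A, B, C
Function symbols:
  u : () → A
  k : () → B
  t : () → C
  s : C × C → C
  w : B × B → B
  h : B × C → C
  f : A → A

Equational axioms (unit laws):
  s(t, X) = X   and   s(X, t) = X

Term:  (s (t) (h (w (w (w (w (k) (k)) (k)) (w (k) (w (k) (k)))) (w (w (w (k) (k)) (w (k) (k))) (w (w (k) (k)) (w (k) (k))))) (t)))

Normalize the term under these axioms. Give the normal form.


1. (s (t) (h (w (w (w (w (k) (k)) (k)) (w (k) (w (k) (k)))) (w (w (w (k) (k)) (w (k) (k))) (w (w (k) (k)) (w (k) (k))))) (t)))  →  (h (w (w (w (w (k) (k)) (k)) (w (k) (w (k) (k)))) (w (w (w (k) (k)) (w (k) (k))) (w (w (k) (k)) (w (k) (k))))) (t))

normal form = (h (w (w (w (w (k) (k)) (k)) (w (k) (w (k) (k)))) (w (w (w (k) (k)) (w (k) (k))) (w (w (k) (k)) (w (k) (k))))) (t))


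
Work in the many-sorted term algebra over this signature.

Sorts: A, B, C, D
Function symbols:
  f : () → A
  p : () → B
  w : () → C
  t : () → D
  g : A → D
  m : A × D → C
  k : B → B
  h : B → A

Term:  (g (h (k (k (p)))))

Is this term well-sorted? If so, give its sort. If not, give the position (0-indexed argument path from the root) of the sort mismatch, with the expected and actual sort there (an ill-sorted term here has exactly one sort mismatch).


        (p) : B
      (k (p)) : B
    (k (k (p))) : B
  (h (k (k (p)))) : A
(g (h (k (k (p))))) : D

well-sorted; sort = D


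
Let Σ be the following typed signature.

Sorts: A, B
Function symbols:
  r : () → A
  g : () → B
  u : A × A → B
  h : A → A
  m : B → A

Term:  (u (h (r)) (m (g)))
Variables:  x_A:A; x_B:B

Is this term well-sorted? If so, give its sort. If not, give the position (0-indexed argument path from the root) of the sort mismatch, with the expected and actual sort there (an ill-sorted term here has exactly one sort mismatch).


well-sorted; sort = B

    (r) : A
  (h (r)) : A
    (g) : B
  (m (g)) : A
(u (h (r)) (m (g))) : B


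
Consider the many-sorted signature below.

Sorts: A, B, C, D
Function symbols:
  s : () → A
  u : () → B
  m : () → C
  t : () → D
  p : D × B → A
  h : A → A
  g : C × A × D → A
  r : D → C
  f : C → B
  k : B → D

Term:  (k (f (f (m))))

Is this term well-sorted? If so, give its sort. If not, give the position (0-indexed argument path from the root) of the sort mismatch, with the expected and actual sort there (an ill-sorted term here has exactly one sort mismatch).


      (m) : C
    (f (m)) : B
  (f (f (m))) : ✗ arg 0 at [0, 0] has sort B, expected C

ill-sorted at position [0, 0]: expected C, got B


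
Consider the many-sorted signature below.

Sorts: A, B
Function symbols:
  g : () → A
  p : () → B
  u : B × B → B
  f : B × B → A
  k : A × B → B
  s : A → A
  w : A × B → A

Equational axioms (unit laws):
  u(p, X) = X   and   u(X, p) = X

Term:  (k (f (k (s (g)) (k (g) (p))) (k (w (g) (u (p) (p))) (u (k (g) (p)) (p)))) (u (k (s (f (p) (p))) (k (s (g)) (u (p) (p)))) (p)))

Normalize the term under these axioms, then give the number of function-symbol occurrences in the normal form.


1. (k (f (k (s (g)) (k (g) (p))) (k (w (g) (u (p) (p))) (u (k (g) (p)) (p)))) (u (k (s (f (p) (p))) (k (s (g)) (u (p) (p)))) (p)))  →  (k (f (k (s (g)) (k (g) (p))) (k (w (g) (p)) (u (k (g) (p)) (p)))) (u (k (s (f (p) (p))) (k (s (g)) (u (p) (p)))) (p)))
2. (k (f (k (s (g)) (k (g) (p))) (k (w (g) (p)) (u (k (g) (p)) (p)))) (u (k (s (f (p) (p))) (k (s (g)) (u (p) (p)))) (p)))  →  (k (f (k (s (g)) (k (g) (p))) (k (w (g) (p)) (k (g) (p)))) (u (k (s (f (p) (p))) (k (s (g)) (u (p) (p)))) (p)))
3. (k (f (k (s (g)) (k (g) (p))) (k (w (g) (p)) (k (g) (p)))) (u (k (s (f (p) (p))) (k (s (g)) (u (p) (p)))) (p)))  →  (k (f (k (s (g)) (k (g) (p))) (k (w (g) (p)) (k (g) (p)))) (k (s (f (p) (p))) (k (s (g)) (u (p) (p)))))
4. (k (f (k (s (g)) (k (g) (p))) (k (w (g) (p)) (k (g) (p)))) (k (s (f (p) (p))) (k (s (g)) (u (p) (p)))))  →  (k (f (k (s (g)) (k (g) (p))) (k (w (g) (p)) (k (g) (p)))) (k (s (f (p) (p))) (k (s (g)) (p))))
normal form: (k (f (k (s (g)) (k (g) (p))) (k (w (g) (p)) (k (g) (p)))) (k (s (f (p) (p))) (k (s (g)) (p))))

size = 24


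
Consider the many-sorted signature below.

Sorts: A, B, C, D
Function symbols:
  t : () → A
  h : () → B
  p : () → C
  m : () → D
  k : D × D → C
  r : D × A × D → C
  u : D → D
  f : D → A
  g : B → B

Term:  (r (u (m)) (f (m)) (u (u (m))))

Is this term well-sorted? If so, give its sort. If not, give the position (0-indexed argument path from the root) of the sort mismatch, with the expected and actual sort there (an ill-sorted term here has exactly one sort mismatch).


    (m) : D
  (u (m)) : D
    (m) : D
  (f (m)) : A
      (m) : D
    (u (m)) : D
  (u (u (m))) : D
(r (u (m)) (f (m)) (u (u (m)))) : C

well-sorted; sort = C


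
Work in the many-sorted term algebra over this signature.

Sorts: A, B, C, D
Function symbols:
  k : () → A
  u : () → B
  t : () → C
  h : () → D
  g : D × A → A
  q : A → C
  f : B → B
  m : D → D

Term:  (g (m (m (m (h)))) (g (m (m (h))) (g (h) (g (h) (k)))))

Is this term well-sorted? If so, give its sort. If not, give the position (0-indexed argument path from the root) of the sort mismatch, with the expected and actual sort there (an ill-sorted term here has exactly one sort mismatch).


        (h) : D
      (m (h)) : D
    (m (m (h))) : D
  (m (m (m (h)))) : D
        (h) : D
      (m (h)) : D
    (m (m (h))) : D
      (h) : D
        (h) : D
        (k) : A
      (g (h) (k)) : A
    (g (h) (g (h) (k))) : A
  (g (m (m (h))) (g (h) (g (h) (k)))) : A
(g (m (m (m (h)))) (g (m (m (h))) (g (h) (g (h) (k))))) : A

well-sorted; sort = A


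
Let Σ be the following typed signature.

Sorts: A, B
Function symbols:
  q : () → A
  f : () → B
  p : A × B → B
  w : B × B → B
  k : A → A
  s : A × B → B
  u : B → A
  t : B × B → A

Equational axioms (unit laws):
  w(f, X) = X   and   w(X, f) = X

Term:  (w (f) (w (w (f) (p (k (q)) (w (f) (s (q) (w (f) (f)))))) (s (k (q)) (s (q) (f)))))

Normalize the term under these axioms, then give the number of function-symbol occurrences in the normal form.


1. (w (f) (w (w (f) (p (k (q)) (w (f) (s (q) (w (f) (f)))))) (s (k (q)) (s (q) (f)))))  →  (w (w (f) (p (k (q)) (w (f) (s (q) (w (f) (f)))))) (s (k (q)) (s (q) (f))))
2. (w (w (f) (p (k (q)) (w (f) (s (q) (w (f) (f)))))) (s (k (q)) (s (q) (f))))  →  (w (p (k (q)) (w (f) (s (q) (w (f) (f))))) (s (k (q)) (s (q) (f))))
3. (w (p (k (q)) (w (f) (s (q) (w (f) (f))))) (s (k (q)) (s (q) (f))))  →  (w (p (k (q)) (s (q) (w (f) (f)))) (s (k (q)) (s (q) (f))))
4. (w (p (k (q)) (s (q) (w (f) (f)))) (s (k (q)) (s (q) (f))))  →  (w (p (k (q)) (s (q) (f))) (s (k (q)) (s (q) (f))))
normal form: (w (p (k (q)) (s (q) (f))) (s (k (q)) (s (q) (f))))

size = 13


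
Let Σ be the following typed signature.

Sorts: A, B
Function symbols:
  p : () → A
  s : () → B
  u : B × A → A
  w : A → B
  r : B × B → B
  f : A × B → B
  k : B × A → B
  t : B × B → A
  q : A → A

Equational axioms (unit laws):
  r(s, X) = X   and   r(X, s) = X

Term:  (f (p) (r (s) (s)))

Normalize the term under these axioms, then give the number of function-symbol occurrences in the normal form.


1. (f (p) (r (s) (s)))  →  (f (p) (s))
normal form: (f (p) (s))

size = 3


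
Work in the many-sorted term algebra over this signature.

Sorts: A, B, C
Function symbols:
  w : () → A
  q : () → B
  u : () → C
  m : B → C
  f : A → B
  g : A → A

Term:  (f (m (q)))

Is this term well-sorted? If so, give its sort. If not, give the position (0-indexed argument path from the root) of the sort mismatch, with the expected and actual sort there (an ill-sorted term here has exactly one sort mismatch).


    (q) : B
  (m (q)) : C
(f (m (q))) : ✗ arg 0 at [0] has sort C, expected A

ill-sorted at position [0]: expected A, got C


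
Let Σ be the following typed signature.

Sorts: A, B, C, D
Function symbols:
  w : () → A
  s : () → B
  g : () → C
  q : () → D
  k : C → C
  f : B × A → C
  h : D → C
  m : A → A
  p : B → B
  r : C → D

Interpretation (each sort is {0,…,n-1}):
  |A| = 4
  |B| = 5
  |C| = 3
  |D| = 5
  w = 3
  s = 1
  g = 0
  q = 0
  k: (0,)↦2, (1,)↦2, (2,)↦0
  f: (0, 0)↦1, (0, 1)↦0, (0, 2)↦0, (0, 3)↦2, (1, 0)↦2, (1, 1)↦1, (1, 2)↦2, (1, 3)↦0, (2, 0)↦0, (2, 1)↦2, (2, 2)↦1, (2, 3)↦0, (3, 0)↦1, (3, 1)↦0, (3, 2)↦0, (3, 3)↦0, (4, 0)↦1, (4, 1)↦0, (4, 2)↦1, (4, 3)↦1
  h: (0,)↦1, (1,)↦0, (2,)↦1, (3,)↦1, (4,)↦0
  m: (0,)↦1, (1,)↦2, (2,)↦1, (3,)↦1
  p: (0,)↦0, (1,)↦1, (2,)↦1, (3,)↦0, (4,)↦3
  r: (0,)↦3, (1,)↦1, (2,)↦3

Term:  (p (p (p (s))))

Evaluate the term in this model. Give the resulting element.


value = 1

  s = 1
  (p (s)) = p(1,) = 1
  (p (p (s))) = p(1,) = 1
  (p (p (p (s)))) = p(1,) = 1


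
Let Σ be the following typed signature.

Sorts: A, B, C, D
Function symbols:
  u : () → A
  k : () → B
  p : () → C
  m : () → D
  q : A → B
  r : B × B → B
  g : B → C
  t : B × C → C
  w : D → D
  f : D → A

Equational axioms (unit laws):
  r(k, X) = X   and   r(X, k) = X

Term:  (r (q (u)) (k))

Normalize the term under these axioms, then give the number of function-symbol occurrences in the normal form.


1. (r (q (u)) (k))  →  (q (u))
normal form: (q (u))

size = 2


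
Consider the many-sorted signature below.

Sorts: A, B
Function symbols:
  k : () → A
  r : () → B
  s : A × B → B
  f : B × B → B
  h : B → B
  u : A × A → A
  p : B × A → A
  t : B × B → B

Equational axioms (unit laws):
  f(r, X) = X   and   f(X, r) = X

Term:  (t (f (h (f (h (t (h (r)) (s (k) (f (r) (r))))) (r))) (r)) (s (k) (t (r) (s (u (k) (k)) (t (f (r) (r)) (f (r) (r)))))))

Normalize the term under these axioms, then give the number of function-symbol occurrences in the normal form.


size = 20

1. (t (f (h (f (h (t (h (r)) (s (k) (f (r) (r))))) (r))) (r)) (s (k) (t (r) (s (u (k) (k)) (t (f (r) (r)) (f (r) (r)))))))  →  (t (h (f (h (t (h (r)) (s (k) (f (r) (r))))) (r))) (s (k) (t (r) (s (u (k) (k)) (t (f (r) (r)) (f (r) (r)))))))
2. (t (h (f (h (t (h (r)) (s (k) (f (r) (r))))) (r))) (s (k) (t (r) (s (u (k) (k)) (t (f (r) (r)) (f (r) (r)))))))  →  (t (h (h (t (h (r)) (s (k) (f (r) (r)))))) (s (k) (t (r) (s (u (k) (k)) (t (f (r) (r)) (f (r) (r)))))))
3. (t (h (h (t (h (r)) (s (k) (f (r) (r)))))) (s (k) (t (r) (s (u (k) (k)) (t (f (r) (r)) (f (r) (r)))))))  →  (t (h (h (t (h (r)) (s (k) (r))))) (s (k) (t (r) (s (u (k) (k)) (t (f (r) (r)) (f (r) (r)))))))
4. (t (h (h (t (h (r)) (s (k) (r))))) (s (k) (t (r) (s (u (k) (k)) (t (f (r) (r)) (f (r) (r)))))))  →  (t (h (h (t (h (r)) (s (k) (r))))) (s (k) (t (r) (s (u (k) (k)) (t (r) (f (r) (r)))))))
5. (t (h (h (t (h (r)) (s (k) (r))))) (s (k) (t (r) (s (u (k) (k)) (t (r) (f (r) (r)))))))  →  (t (h (h (t (h (r)) (s (k) (r))))) (s (k) (t (r) (s (u (k) (k)) (t (r) (r))))))
normal form: (t (h (h (t (h (r)) (s (k) (r))))) (s (k) (t (r) (s (u (k) (k)) (t (r) (r))))))


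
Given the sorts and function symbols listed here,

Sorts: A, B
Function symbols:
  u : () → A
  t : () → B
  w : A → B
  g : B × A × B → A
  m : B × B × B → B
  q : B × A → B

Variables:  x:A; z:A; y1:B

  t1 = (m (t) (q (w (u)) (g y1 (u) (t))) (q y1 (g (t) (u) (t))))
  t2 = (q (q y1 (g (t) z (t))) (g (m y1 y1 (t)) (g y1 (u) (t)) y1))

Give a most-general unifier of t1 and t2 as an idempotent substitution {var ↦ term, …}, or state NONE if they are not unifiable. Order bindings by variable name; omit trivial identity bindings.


NONE (not unifiable)

head clash or occurs-check failure — not unifiable


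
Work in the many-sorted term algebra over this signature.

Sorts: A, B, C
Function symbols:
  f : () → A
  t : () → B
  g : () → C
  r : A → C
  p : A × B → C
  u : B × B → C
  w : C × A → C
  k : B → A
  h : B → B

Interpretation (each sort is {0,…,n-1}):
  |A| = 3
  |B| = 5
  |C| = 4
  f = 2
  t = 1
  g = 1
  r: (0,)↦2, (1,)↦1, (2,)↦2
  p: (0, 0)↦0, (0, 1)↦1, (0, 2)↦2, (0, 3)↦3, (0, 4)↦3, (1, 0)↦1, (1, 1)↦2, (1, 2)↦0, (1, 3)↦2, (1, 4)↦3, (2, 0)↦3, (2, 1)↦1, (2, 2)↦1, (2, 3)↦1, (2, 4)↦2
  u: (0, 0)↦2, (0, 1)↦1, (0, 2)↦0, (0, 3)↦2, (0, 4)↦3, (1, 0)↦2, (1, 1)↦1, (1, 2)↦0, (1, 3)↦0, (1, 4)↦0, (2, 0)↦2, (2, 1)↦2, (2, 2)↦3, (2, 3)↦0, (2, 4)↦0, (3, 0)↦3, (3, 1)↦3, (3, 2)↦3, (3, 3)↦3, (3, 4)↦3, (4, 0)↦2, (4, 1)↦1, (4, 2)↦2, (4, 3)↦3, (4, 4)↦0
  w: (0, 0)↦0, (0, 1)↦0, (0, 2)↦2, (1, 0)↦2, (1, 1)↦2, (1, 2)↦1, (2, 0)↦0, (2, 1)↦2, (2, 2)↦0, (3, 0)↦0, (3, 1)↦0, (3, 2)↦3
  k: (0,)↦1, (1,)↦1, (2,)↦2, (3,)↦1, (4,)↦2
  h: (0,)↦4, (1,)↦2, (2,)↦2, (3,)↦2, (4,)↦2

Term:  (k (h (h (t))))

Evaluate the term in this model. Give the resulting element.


value = 2

  t = 1
  (h (t)) = h(1,) = 2
  (h (h (t))) = h(2,) = 2
  (k (h (h (t)))) = k(2,) = 2


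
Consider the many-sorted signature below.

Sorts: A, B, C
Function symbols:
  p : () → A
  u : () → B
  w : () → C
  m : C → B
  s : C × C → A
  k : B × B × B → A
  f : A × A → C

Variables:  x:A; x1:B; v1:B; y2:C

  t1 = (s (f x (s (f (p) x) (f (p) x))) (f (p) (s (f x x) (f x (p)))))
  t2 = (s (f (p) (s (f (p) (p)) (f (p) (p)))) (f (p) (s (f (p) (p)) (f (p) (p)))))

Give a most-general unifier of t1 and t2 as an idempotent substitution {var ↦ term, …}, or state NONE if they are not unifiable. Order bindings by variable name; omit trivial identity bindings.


{x ↦ (p)}


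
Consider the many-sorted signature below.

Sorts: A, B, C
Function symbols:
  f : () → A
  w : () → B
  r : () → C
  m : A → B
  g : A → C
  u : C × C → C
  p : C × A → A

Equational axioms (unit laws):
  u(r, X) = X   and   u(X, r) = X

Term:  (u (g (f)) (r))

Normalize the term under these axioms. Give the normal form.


normal form = (g (f))

1. (u (g (f)) (r))  →  (g (f))


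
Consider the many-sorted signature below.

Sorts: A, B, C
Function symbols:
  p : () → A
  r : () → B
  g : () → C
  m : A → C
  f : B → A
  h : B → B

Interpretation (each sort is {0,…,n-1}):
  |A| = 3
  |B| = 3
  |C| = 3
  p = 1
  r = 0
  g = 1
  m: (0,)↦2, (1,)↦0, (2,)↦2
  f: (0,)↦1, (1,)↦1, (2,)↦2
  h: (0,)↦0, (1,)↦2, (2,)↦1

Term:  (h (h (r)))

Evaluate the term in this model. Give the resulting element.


value = 0

  r = 0
  (h (r)) = h(0,) = 0
  (h (h (r))) = h(0,) = 0


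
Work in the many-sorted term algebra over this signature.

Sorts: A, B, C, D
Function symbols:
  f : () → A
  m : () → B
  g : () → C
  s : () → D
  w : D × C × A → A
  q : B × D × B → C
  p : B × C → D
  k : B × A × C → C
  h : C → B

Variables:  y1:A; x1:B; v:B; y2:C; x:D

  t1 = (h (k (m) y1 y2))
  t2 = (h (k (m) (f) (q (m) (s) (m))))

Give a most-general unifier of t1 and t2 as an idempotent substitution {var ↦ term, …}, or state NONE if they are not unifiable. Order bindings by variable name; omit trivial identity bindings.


{y1 ↦ (f), y2 ↦ (q (m) (s) (m))}


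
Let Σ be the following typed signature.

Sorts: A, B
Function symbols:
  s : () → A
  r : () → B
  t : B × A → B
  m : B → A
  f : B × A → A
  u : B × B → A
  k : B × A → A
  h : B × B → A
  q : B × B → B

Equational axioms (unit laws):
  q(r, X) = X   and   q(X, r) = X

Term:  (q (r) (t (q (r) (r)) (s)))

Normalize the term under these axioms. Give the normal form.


1. (q (r) (t (q (r) (r)) (s)))  →  (t (q (r) (r)) (s))
2. (t (q (r) (r)) (s))  →  (t (r) (s))

normal form = (t (r) (s))


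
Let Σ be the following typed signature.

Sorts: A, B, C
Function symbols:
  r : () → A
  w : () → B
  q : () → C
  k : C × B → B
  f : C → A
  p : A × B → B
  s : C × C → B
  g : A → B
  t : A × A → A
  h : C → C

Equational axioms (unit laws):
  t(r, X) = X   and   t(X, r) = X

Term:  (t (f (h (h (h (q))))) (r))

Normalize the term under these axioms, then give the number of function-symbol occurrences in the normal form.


1. (t (f (h (h (h (q))))) (r))  →  (f (h (h (h (q)))))
normal form: (f (h (h (h (q)))))

size = 5


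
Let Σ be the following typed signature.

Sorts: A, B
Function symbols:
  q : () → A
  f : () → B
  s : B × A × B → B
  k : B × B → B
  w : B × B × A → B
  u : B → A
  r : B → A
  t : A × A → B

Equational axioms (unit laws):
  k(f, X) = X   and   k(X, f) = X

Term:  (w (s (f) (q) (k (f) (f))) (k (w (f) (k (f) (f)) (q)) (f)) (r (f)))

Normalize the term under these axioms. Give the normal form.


1. (w (s (f) (q) (k (f) (f))) (k (w (f) (k (f) (f)) (q)) (f)) (r (f)))  →  (w (s (f) (q) (f)) (k (w (f) (k (f) (f)) (q)) (f)) (r (f)))
2. (w (s (f) (q) (f)) (k (w (f) (k (f) (f)) (q)) (f)) (r (f)))  →  (w (s (f) (q) (f)) (w (f) (k (f) (f)) (q)) (r (f)))
3. (w (s (f) (q) (f)) (w (f) (k (f) (f)) (q)) (r (f)))  →  (w (s (f) (q) (f)) (w (f) (f) (q)) (r (f)))

normal form = (w (s (f) (q) (f)) (w (f) (f) (q)) (r (f)))


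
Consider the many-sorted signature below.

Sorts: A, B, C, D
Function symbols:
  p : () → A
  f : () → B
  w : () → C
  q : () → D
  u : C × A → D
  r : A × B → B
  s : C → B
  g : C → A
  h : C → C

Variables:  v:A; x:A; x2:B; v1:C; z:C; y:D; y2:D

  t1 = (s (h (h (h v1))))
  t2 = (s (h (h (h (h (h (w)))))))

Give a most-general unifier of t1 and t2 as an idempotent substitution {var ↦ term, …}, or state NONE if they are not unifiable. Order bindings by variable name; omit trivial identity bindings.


{v1 ↦ (h (h (w)))}


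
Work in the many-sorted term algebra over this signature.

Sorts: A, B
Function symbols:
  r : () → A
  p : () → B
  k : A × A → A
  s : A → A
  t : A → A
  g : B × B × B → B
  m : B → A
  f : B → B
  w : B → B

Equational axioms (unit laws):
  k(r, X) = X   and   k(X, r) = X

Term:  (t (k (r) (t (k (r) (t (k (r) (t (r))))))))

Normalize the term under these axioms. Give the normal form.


1. (t (k (r) (t (k (r) (t (k (r) (t (r))))))))  →  (t (t (k (r) (t (k (r) (t (r)))))))
2. (t (t (k (r) (t (k (r) (t (r)))))))  →  (t (t (t (k (r) (t (r))))))
3. (t (t (t (k (r) (t (r))))))  →  (t (t (t (t (r)))))

normal form = (t (t (t (t (r)))))


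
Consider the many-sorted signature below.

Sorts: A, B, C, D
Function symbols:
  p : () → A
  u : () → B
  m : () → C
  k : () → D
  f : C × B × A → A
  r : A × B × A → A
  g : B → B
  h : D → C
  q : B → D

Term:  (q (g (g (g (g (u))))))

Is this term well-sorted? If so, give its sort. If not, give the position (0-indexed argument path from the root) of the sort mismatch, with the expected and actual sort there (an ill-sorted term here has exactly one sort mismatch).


well-sorted; sort = D

          (u) : B
        (g (u)) : B
      (g (g (u))) : B
    (g (g (g (u)))) : B
  (g (g (g (g (u))))) : B
(q (g (g (g (g (u)))))) : D


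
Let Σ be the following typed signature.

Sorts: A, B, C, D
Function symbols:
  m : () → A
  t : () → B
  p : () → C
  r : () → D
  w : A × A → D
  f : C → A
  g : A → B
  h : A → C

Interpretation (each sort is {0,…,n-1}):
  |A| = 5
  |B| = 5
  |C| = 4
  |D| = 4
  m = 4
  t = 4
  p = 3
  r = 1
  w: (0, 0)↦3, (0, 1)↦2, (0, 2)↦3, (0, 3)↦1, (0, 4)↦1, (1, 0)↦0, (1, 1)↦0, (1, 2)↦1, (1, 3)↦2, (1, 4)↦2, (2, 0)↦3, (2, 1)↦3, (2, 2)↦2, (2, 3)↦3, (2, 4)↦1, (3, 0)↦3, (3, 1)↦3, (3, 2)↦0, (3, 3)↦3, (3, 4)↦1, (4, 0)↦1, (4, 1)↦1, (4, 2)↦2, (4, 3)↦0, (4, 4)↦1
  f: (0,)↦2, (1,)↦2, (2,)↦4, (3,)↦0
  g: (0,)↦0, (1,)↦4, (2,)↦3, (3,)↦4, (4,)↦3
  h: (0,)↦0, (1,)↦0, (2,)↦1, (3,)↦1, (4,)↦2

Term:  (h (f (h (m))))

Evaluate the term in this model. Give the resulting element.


value = 2

  m = 4
  (h (m)) = h(4,) = 2
  (f (h (m))) = f(2,) = 4
  (h (f (h (m)))) = h(4,) = 2
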